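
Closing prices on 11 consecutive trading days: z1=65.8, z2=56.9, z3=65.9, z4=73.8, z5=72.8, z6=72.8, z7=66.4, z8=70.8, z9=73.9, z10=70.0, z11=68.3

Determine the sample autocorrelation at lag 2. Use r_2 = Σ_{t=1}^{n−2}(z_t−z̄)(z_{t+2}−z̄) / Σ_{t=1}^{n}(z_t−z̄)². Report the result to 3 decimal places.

Mean z̄ = (65.8 + 56.9 + 65.9 + 73.8 + 72.8 + 72.8 + 66.4 + 70.8 + 73.9 + 70.0 + 68.3)/11 = 68.8545
Numerator Σ_{t=1}^{9}(z_t−z̄)(z_{t+2}−z̄) = -57.2032
Denominator Σ(z_t−z̄)² = 253.4473
r_2 = -57.2032 / 253.4473 = -0.226

-0.226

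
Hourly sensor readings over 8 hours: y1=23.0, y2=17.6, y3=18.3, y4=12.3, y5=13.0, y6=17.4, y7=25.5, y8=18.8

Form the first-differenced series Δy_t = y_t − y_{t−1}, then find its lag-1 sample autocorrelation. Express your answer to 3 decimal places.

-0.121

First differences Δy: -5.4, 0.7, -6.0, 0.7, 4.4, 8.1, -6.7
Mean of differences = -0.6000
Numerator Σ(Δy_t−Δȳ)(Δy_{t+1}−Δȳ) = -23.3500
Denominator Σ(Δy_t−Δȳ)² = 193.4800
r_1(Δy) = -23.3500 / 193.4800 = -0.121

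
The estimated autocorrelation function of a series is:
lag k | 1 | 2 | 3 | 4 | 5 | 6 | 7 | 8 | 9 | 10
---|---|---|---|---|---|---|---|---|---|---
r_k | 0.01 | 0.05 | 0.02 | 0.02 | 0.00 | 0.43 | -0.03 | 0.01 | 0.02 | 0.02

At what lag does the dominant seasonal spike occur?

The largest autocorrelation is r_6 = 0.43; the remaining lags stay at or below 0.05.
The dominant spike at lag 6 indicates a seasonal period of 6.

6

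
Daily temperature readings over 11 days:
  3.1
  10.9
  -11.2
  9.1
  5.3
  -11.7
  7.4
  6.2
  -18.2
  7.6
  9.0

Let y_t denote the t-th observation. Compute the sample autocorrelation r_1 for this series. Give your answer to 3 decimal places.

Mean ȳ = (3.1 + 10.9 − 11.2 + 9.1 + 5.3 − 11.7 + 7.4 + 6.2 − 18.2 + 7.6 + 9.0)/11 = 1.5909
Numerator Σ_{t=1}^{10}(y_t−ȳ)(y_{t+1}−ȳ) = -438.5719
Denominator Σ(y_t−ȳ)² = 1037.0091
r_1 = -438.5719 / 1037.0091 = -0.423

-0.423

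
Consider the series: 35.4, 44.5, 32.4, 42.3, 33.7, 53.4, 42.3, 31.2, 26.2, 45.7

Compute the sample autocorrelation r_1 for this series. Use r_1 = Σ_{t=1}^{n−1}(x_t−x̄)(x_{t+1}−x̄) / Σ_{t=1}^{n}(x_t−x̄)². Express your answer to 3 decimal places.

-0.225

Mean x̄ = (35.4 + 44.5 + 32.4 + 42.3 + 33.7 + 53.4 + 42.3 + 31.2 + 26.2 + 45.7)/10 = 38.7100
Numerator Σ_{t=1}^{9}(x_t−x̄)(x_{t+1}−x̄) = -137.6541
Denominator Σ(x_t−x̄)² = 612.7290
r_1 = -137.6541 / 612.7290 = -0.225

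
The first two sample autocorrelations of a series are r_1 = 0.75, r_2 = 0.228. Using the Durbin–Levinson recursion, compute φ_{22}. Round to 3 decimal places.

-0.765

φ_{22} = (r_2 − r_1²) / (1 − r_1²)
r_1² = (0.75)² = 0.5625
Numerator = 0.228 − 0.5625 = -0.3345; denominator = 1 − 0.5625 = 0.4375
φ_{22} = -0.3345 / 0.4375 = -0.765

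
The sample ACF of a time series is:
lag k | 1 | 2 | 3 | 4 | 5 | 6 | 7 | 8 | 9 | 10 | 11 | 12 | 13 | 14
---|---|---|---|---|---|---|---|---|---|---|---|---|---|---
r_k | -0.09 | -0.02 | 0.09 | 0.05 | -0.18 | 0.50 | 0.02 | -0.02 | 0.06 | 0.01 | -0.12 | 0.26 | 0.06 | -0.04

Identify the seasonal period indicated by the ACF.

The largest autocorrelation is r_6 = 0.50, with a weaker echo at lag 12 (0.26); the remaining lags stay at or below 0.09.
The dominant spike at lag 6 indicates a seasonal period of 6.

6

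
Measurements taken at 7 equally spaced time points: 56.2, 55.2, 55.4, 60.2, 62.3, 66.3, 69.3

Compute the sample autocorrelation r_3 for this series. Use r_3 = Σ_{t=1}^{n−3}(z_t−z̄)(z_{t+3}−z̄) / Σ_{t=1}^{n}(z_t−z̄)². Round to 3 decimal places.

-0.217

Mean z̄ = (56.2 + 55.2 + 55.4 + 60.2 + 62.3 + 66.3 + 69.3)/7 = 60.7000
Deviations from mean: -4.5000, -5.5000, -5.3000, -0.5000, 1.6000, 5.6000, 8.6000
Σ(z_t−z̄)(z_{t+3}−z̄) = (2.2500) + (-8.8000) + (-29.6800) + (-4.3000) = -40.5300
Denominator Σ(z_t−z̄)² = 186.7200
r_3 = -40.5300 / 186.7200 = -0.217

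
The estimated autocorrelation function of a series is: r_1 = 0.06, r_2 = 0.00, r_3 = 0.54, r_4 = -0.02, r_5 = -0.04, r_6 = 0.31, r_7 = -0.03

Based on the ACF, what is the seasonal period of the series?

3

The largest autocorrelation is r_3 = 0.54, with a weaker echo at lag 6 (0.31); the remaining lags stay at or below 0.06.
The dominant spike at lag 3 indicates a seasonal period of 3.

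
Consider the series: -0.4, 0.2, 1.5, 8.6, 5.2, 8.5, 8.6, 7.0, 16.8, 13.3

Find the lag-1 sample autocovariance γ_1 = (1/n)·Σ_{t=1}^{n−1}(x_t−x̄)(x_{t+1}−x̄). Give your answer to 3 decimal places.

Mean x̄ = (-0.4 + 0.2 + 1.5 + 8.6 + 5.2 + 8.5 + 8.6 + 7.0 + 16.8 + 13.3)/10 = 6.9300
Σ_{t=1}^{9}(x_t−x̄)(x_{t+1}−x̄) = 137.5031
γ_1 = 137.5031 / 10 = 13.750

13.750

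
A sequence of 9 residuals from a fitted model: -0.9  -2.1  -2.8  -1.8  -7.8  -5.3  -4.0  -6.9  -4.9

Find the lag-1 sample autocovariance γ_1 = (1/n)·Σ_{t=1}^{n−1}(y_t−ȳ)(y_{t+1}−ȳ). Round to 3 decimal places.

1.094

Mean ȳ = (-0.9 − 2.1 − 2.8 − 1.8 − 7.8 − 5.3 − 4.0 − 6.9 − 4.9)/9 = -4.0556
Σ_{t=1}^{8}(y_t−ȳ)(y_{t+1}−ȳ) = 9.8469
γ_1 = 9.8469 / 9 = 1.094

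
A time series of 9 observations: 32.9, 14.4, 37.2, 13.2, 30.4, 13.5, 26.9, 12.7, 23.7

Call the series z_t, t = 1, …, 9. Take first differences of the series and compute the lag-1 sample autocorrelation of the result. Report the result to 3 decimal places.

-0.895

First differences Δz: -18.5, 22.8, -24.0, 17.2, -16.9, 13.4, -14.2, 11.0
Mean of differences = -1.1500
Numerator Σ(Δz_t−Δz̄)(Δz_{t+1}−Δz̄) = -2248.6975
Denominator Σ(Δz_t−Δz̄)² = 2511.1600
r_1(Δz) = -2248.6975 / 2511.1600 = -0.895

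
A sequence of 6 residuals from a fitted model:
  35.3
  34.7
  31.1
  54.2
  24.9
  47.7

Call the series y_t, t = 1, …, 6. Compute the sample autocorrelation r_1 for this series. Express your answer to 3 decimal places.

Mean ȳ = (35.3 + 34.7 + 31.1 + 54.2 + 24.9 + 47.7)/6 = 37.9833
Σ(y_t−ȳ)(y_{t+1}−ȳ) = (8.8103) + (22.6003) + (-111.6247) + (-212.1681) + (-127.1264) = -419.5086
Denominator Σ(y_t−ȳ)² = 593.9283
r_1 = -419.5086 / 593.9283 = -0.706

-0.706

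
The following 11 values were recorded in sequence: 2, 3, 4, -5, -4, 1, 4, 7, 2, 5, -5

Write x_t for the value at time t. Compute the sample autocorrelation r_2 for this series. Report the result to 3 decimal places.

-0.109

Mean x̄ = (2 + 3 + 4 − 5 − 4 + 1 + 4 + 7 + 2 + 5 − 5)/11 = 1.2727
Numerator Σ_{t=1}^{9}(x_t−x̄)(x_{t+2}−x̄) = -18.6942
Denominator Σ(x_t−x̄)² = 172.1818
r_2 = -18.6942 / 172.1818 = -0.109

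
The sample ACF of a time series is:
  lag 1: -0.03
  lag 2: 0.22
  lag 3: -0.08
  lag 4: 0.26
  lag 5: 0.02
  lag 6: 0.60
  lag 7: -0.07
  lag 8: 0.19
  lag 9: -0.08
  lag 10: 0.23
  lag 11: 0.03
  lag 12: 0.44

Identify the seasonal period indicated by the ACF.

The largest autocorrelation is r_6 = 0.60, with a weaker echo at lag 12 (0.44); the remaining lags stay at or below 0.26.
The dominant spike at lag 6 indicates a seasonal period of 6.

6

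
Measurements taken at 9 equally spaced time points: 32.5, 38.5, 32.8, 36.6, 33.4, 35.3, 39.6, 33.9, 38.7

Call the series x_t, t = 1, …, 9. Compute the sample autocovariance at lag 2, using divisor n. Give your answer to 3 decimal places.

Mean x̄ = (32.5 + 38.5 + 32.8 + 36.6 + 33.4 + 35.3 + 39.6 + 33.9 + 38.7)/9 = 35.7000
Σ_{t=1}^{7}(x_t−x̄)(x_{t+2}−x̄) = 21.5600
γ_2 = 21.5600 / 9 = 2.396

2.396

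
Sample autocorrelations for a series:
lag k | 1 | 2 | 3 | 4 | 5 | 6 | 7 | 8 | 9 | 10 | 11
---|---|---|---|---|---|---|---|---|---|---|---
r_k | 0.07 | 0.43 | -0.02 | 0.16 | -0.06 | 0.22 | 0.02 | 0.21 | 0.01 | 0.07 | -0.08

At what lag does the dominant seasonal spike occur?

2

The largest autocorrelation is r_2 = 0.43, with weaker echoes at lags 4 (0.16), 6 (0.22) and 8 (0.21); the remaining lags stay at or below 0.07.
The dominant spike at lag 2 indicates a seasonal period of 2.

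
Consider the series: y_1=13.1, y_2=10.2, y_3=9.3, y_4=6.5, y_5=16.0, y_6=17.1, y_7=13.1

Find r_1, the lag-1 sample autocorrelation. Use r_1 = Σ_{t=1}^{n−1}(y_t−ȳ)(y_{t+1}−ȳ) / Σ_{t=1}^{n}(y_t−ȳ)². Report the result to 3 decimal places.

Mean ȳ = (13.1 + 10.2 + 9.3 + 6.5 + 16.0 + 17.1 + 13.1)/7 = 12.1857
Deviations from mean: 0.9143, -1.9857, -2.8857, -5.6857, 3.8143, 4.9143, 0.9143
Σ(y_t−ȳ)(y_{t+1}−ȳ) = (-1.8155) + (5.7302) + (16.4073) + (-21.6869) + (18.7445) + (4.4931) = 21.8727
Denominator Σ(y_t−ȳ)² = 84.9686
r_1 = 21.8727 / 84.9686 = 0.257

0.257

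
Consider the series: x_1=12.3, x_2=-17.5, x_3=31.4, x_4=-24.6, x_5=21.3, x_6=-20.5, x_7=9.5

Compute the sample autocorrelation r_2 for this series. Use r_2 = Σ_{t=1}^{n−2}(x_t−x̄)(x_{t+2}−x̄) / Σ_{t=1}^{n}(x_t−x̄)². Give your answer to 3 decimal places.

0.715

Mean x̄ = (12.3 − 17.5 + 31.4 − 24.6 + 21.3 − 20.5 + 9.5)/7 = 1.7000
Deviations from mean: 10.6000, -19.2000, 29.7000, -26.3000, 19.6000, -22.2000, 7.8000
Numerator Σ_{t=1}^{5}(x_t−x̄)(x_{t+2}−x̄) = 2138.6400
Denominator Σ(x_t−x̄)² = 2992.6200
r_2 = 2138.6400 / 2992.6200 = 0.715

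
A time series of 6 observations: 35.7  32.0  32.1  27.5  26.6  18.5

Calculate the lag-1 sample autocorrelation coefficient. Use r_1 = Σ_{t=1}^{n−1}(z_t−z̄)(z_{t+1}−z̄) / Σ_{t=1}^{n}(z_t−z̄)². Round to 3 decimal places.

0.298

Mean z̄ = (35.7 + 32.0 + 32.1 + 27.5 + 26.6 + 18.5)/6 = 28.7333
Numerator Σ_{t=1}^{5}(z_t−z̄)(z_{t+1}−z̄) = 54.0656
Denominator Σ(z_t−z̄)² = 181.3333
r_1 = 54.0656 / 181.3333 = 0.298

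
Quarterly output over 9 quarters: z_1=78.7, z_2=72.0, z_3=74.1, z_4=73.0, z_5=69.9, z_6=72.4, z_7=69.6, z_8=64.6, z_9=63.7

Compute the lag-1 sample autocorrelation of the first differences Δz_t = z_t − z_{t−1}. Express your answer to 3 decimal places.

First differences Δz: -6.7, 2.1, -1.1, -3.1, 2.5, -2.8, -5.0, -0.9
Mean of differences = -1.8750
Numerator Σ(Δz_t−Δz̄)(Δz_{t+1}−Δz̄) = -26.6106
Denominator Σ(Δz_t−Δz̄)² = 71.8950
r_1(Δz) = -26.6106 / 71.8950 = -0.370

-0.370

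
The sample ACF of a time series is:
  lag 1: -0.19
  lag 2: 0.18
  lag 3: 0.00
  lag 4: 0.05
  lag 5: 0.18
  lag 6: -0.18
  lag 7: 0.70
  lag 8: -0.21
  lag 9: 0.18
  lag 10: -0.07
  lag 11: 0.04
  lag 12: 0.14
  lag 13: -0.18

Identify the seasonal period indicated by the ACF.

7

The largest autocorrelation is r_7 = 0.70; the remaining lags stay at or below 0.18.
The dominant spike at lag 7 indicates a seasonal period of 7.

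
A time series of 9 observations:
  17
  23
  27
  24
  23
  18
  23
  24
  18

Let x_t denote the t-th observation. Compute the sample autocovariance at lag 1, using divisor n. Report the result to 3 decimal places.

Mean x̄ = (17 + 23 + 27 + 24 + 23 + 18 + 23 + 24 + 18)/9 = 21.8889
Σ_{t=1}^{8}(x_t−x̄)(x_{t+1}−x̄) = -1.1235
γ_1 = -1.1235 / 9 = -0.125

-0.125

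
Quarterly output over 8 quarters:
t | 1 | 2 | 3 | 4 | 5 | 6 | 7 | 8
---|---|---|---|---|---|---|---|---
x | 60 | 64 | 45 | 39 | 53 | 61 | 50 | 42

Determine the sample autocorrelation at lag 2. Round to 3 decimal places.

Mean x̄ = (60 + 64 + 45 + 39 + 53 + 61 + 50 + 42)/8 = 51.7500
Deviations from mean: 8.2500, 12.2500, -6.7500, -12.7500, 1.2500, 9.2500, -1.7500, -9.7500
Σ(x_t−x̄)(x_{t+2}−x̄) = (-55.6875) + (-156.1875) + (-8.4375) + (-117.9375) + (-2.1875) + (-90.1875) = -430.6250
Denominator Σ(x_t−x̄)² = 611.5000
r_2 = -430.6250 / 611.5000 = -0.704

-0.704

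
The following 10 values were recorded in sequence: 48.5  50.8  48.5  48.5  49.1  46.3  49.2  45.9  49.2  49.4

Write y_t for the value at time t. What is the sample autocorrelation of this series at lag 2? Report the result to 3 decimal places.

Mean ȳ = (48.5 + 50.8 + 48.5 + 48.5 + 49.1 + 46.3 + 49.2 + 45.9 + 49.2 + 49.4)/10 = 48.5400
Numerator Σ_{t=1}^{8}(y_t−ȳ)(y_{t+2}−ȳ) = 4.4268
Denominator Σ(y_t−ȳ)² = 19.0240
r_2 = 4.4268 / 19.0240 = 0.233

0.233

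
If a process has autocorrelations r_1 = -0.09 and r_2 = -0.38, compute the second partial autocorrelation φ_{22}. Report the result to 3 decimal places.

-0.391

φ_{22} = (r_2 − r_1²) / (1 − r_1²)
r_1² = (-0.09)² = 0.0081
Numerator = -0.38 − 0.0081 = -0.3881; denominator = 1 − 0.0081 = 0.9919
φ_{22} = -0.3881 / 0.9919 = -0.391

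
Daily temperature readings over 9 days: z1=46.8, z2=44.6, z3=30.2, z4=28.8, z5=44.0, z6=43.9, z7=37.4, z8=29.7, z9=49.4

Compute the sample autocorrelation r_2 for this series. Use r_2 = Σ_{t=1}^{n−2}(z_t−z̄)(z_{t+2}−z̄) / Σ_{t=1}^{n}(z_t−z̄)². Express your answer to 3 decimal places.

-0.551

Mean z̄ = (46.8 + 44.6 + 30.2 + 28.8 + 44.0 + 43.9 + 37.4 + 29.7 + 49.4)/9 = 39.4222
Numerator Σ_{t=1}^{7}(z_t−z̄)(z_{t+2}−z̄) = -285.7888
Denominator Σ(z_t−z̄)² = 518.2956
r_2 = -285.7888 / 518.2956 = -0.551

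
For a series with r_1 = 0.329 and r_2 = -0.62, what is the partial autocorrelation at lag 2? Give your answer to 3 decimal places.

-0.817

φ_{22} = (r_2 − r_1²) / (1 − r_1²)
r_1² = (0.329)² = 0.108241
Numerator = -0.62 − 0.1082 = -0.7282; denominator = 1 − 0.1082 = 0.8918
φ_{22} = -0.7282 / 0.8918 = -0.817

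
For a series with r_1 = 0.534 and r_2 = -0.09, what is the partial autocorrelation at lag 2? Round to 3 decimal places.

-0.525

φ_{22} = (r_2 − r_1²) / (1 − r_1²)
r_1² = (0.534)² = 0.285156
Numerator = -0.09 − 0.2852 = -0.3752; denominator = 1 − 0.2852 = 0.7148
φ_{22} = -0.3752 / 0.7148 = -0.525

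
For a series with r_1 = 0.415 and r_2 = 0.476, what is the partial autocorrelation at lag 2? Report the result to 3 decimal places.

0.367

φ_{22} = (r_2 − r_1²) / (1 − r_1²)
r_1² = (0.415)² = 0.172225
Numerator = 0.476 − 0.1722 = 0.3038; denominator = 1 − 0.1722 = 0.8278
φ_{22} = 0.3038 / 0.8278 = 0.367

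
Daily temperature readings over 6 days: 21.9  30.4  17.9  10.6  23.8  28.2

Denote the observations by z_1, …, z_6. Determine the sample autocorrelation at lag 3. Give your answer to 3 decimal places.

-0.036

Mean z̄ = (21.9 + 30.4 + 17.9 + 10.6 + 23.8 + 28.2)/6 = 22.1333
Deviations from mean: -0.2333, 8.2667, -4.2333, -11.5333, 1.6667, 6.0667
Numerator Σ_{t=1}^{3}(z_t−z̄)(z_{t+3}−z̄) = -9.2133
Denominator Σ(z_t−z̄)² = 258.9133
r_3 = -9.2133 / 258.9133 = -0.036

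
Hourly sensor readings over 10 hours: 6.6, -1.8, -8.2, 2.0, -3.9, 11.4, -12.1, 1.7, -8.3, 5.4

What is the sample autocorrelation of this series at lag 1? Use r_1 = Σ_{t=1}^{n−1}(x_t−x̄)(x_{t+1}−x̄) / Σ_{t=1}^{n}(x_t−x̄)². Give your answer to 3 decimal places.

-0.589

Mean x̄ = (6.6 − 1.8 − 8.2 + 2.0 − 3.9 + 11.4 − 12.1 + 1.7 − 8.3 + 5.4)/10 = -0.7200
Numerator Σ_{t=1}^{9}(x_t−x̄)(x_{t+1}−x̄) = -297.5624
Denominator Σ(x_t−x̄)² = 505.3760
r_1 = -297.5624 / 505.3760 = -0.589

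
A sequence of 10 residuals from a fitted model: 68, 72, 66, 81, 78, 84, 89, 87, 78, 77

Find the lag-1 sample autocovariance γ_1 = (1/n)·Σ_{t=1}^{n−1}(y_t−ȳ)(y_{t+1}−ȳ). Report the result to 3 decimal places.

26.100

Mean ȳ = (68 + 72 + 66 + 81 + 78 + 84 + 89 + 87 + 78 + 77)/10 = 78.0000
Σ_{t=1}^{9}(y_t−ȳ)(y_{t+1}−ȳ) = 261.0000
γ_1 = 261.0000 / 10 = 26.100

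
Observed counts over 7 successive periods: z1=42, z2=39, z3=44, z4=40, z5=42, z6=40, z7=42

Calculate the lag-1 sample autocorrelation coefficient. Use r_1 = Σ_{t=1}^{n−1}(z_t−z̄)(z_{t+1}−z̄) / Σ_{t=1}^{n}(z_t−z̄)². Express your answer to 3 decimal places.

Mean z̄ = (42 + 39 + 44 + 40 + 42 + 40 + 42)/7 = 41.2857
Deviations from mean: 0.7143, -2.2857, 2.7143, -1.2857, 0.7143, -1.2857, 0.7143
Σ(z_t−z̄)(z_{t+1}−z̄) = (-1.6327) + (-6.2041) + (-3.4898) + (-0.9184) + (-0.9184) + (-0.9184) = -14.0816
Denominator Σ(z_t−z̄)² = 17.4286
r_1 = -14.0816 / 17.4286 = -0.808

-0.808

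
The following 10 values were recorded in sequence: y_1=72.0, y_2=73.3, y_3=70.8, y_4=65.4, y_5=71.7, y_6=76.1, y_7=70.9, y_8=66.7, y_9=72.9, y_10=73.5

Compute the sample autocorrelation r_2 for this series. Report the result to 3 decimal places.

-0.803

Mean ȳ = (72.0 + 73.3 + 70.8 + 65.4 + 71.7 + 76.1 + 70.9 + 66.7 + 72.9 + 73.5)/10 = 71.3300
Numerator Σ_{t=1}^{8}(y_t−ȳ)(y_{t+2}−ȳ) = -73.4858
Denominator Σ(y_t−ȳ)² = 91.4610
r_2 = -73.4858 / 91.4610 = -0.803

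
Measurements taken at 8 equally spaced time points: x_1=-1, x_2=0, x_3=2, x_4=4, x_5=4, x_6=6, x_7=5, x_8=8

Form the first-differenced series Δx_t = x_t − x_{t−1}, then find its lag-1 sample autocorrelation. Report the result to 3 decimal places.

First differences Δx: 1, 2, 2, 0, 2, -1, 3
Mean of differences = 1.2857
Numerator Σ(Δx_t−Δx̄)(Δx_{t+1}−Δx̄) = -7.0816
Denominator Σ(Δx_t−Δx̄)² = 11.4286
r_1(Δx) = -7.0816 / 11.4286 = -0.620

-0.620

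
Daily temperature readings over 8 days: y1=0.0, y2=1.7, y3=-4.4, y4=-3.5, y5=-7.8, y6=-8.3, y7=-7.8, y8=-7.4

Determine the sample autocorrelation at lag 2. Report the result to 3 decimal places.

0.223

Mean ȳ = (0.0 + 1.7 − 4.4 − 3.5 − 7.8 − 8.3 − 7.8 − 7.4)/8 = -4.6875
Σ(y_t−ȳ)(y_{t+2}−ȳ) = (1.3477) + (7.5852) + (-0.8948) + (-4.2898) + (9.6877) + (9.7989) = 23.2347
Denominator Σ(y_t−ȳ)² = 104.0488
r_2 = 23.2347 / 104.0488 = 0.223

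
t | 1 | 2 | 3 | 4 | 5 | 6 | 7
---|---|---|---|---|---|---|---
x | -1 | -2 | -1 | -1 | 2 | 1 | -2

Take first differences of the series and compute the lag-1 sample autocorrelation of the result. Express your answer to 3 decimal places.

First differences Δx: -1, 1, 0, 3, -1, -3
Mean of differences = -0.1667
Numerator Σ(Δx_t−Δx̄)(Δx_{t+1}−Δx̄) = -0.5278
Denominator Σ(Δx_t−Δx̄)² = 20.8333
r_1(Δx) = -0.5278 / 20.8333 = -0.025

-0.025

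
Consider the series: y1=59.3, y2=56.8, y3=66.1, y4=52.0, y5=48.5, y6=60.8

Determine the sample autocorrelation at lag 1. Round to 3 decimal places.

-0.183

Mean ȳ = (59.3 + 56.8 + 66.1 + 52.0 + 48.5 + 60.8)/6 = 57.2500
Deviations from mean: 2.0500, -0.4500, 8.8500, -5.2500, -8.7500, 3.5500
Σ(y_t−ȳ)(y_{t+1}−ȳ) = (-0.9225) + (-3.9825) + (-46.4625) + (45.9375) + (-31.0625) = -36.4925
Denominator Σ(y_t−ȳ)² = 199.4550
r_1 = -36.4925 / 199.4550 = -0.183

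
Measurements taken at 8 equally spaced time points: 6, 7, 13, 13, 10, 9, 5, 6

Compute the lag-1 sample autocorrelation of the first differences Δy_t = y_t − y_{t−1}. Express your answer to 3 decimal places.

First differences Δy: 1, 6, 0, -3, -1, -4, 1
Mean of differences = 0.0000
Numerator Σ(Δy_t−Δȳ)(Δy_{t+1}−Δȳ) = 9.0000
Denominator Σ(Δy_t−Δȳ)² = 64.0000
r_1(Δy) = 9.0000 / 64.0000 = 0.141

0.141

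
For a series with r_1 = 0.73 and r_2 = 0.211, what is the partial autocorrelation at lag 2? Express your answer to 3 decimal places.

-0.689

φ_{22} = (r_2 − r_1²) / (1 − r_1²)
r_1² = (0.73)² = 0.5329
Numerator = 0.211 − 0.5329 = -0.3219; denominator = 1 − 0.5329 = 0.4671
φ_{22} = -0.3219 / 0.4671 = -0.689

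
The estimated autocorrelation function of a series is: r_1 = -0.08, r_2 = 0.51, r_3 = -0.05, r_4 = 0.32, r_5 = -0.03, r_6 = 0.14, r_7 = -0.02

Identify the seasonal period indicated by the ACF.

2

The largest autocorrelation is r_2 = 0.51, with a weaker echo at lag 4 (0.32); the remaining lags stay at or below 0.14.
The dominant spike at lag 2 indicates a seasonal period of 2.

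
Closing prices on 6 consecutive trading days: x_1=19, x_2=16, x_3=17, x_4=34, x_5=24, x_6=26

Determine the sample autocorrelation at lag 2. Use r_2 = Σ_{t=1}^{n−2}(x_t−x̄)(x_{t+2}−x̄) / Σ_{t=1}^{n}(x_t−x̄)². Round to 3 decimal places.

Mean x̄ = (19 + 16 + 17 + 34 + 24 + 26)/6 = 22.6667
Deviations from mean: -3.6667, -6.6667, -5.6667, 11.3333, 1.3333, 3.3333
Σ(x_t−x̄)(x_{t+2}−x̄) = (20.7778) + (-75.5556) + (-7.5556) + (37.7778) = -24.5556
Denominator Σ(x_t−x̄)² = 231.3333
r_2 = -24.5556 / 231.3333 = -0.106

-0.106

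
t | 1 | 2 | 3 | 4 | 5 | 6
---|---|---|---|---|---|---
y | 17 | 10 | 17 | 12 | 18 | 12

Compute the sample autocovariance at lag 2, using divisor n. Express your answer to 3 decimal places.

Mean ȳ = (17 + 10 + 17 + 12 + 18 + 12)/6 = 14.3333
Σ_{t=1}^{4}(y_t−ȳ)(y_{t+2}−ȳ) = 32.4444
γ_2 = 32.4444 / 6 = 5.407

5.407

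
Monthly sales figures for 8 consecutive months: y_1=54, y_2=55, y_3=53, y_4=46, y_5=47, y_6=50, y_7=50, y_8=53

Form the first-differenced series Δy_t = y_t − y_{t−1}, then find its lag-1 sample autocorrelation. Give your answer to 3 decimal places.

0.100

First differences Δy: 1, -2, -7, 1, 3, 0, 3
Mean of differences = -0.1429
Numerator Σ(Δy_t−Δȳ)(Δy_{t+1}−Δȳ) = 7.2653
Denominator Σ(Δy_t−Δȳ)² = 72.8571
r_1(Δy) = 7.2653 / 72.8571 = 0.100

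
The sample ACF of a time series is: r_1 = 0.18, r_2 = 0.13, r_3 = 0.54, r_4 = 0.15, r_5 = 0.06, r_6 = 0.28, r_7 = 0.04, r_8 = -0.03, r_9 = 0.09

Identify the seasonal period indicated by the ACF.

3

The largest autocorrelation is r_3 = 0.54, with a weaker echo at lag 6 (0.28); the remaining lags stay at or below 0.18.
The dominant spike at lag 3 indicates a seasonal period of 3.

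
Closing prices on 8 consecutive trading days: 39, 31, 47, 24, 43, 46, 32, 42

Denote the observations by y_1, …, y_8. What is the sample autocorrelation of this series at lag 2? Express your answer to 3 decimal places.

0.090

Mean ȳ = (39 + 31 + 47 + 24 + 43 + 46 + 32 + 42)/8 = 38.0000
Deviations from mean: 1.0000, -7.0000, 9.0000, -14.0000, 5.0000, 8.0000, -6.0000, 4.0000
Σ(y_t−ȳ)(y_{t+2}−ȳ) = (9.0000) + (98.0000) + (45.0000) + (-112.0000) + (-30.0000) + (32.0000) = 42.0000
Denominator Σ(y_t−ȳ)² = 468.0000
r_2 = 42.0000 / 468.0000 = 0.090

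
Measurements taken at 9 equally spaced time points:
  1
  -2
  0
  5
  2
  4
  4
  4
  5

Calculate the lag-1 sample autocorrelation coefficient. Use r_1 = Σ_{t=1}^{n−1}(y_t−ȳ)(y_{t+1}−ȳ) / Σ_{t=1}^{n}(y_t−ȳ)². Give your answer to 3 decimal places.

0.374

Mean ȳ = (1 − 2 + 0 + 5 + 2 + 4 + 4 + 4 + 5)/9 = 2.5556
Numerator Σ_{t=1}^{8}(y_t−ȳ)(y_{t+1}−ȳ) = 18.0247
Denominator Σ(y_t−ȳ)² = 48.2222
r_1 = 18.0247 / 48.2222 = 0.374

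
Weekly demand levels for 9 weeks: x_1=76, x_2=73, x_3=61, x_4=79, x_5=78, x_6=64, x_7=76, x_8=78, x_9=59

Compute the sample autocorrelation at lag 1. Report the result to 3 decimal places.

Mean x̄ = (76 + 73 + 61 + 79 + 78 + 64 + 76 + 78 + 59)/9 = 71.5556
Numerator Σ_{t=1}^{8}(x_t−x̄)(x_{t+1}−x̄) = -173.9753
Denominator Σ(x_t−x̄)² = 506.2222
r_1 = -173.9753 / 506.2222 = -0.344

-0.344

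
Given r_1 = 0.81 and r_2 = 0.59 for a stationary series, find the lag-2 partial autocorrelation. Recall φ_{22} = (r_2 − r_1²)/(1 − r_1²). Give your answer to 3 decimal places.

φ_{22} = (r_2 − r_1²) / (1 − r_1²)
r_1² = (0.81)² = 0.6561
Numerator = 0.59 − 0.6561 = -0.0661; denominator = 1 − 0.6561 = 0.3439
φ_{22} = -0.0661 / 0.3439 = -0.192

-0.192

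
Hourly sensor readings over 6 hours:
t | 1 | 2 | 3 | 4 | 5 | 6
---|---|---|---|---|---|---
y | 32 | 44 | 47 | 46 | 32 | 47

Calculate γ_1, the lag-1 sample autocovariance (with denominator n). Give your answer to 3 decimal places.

-13.296

Mean ȳ = (32 + 44 + 47 + 46 + 32 + 47)/6 = 41.3333
Deviations: -9.3333, 2.6667, 5.6667, 4.6667, -9.3333, 5.6667
Σ_{t=1}^{5}(y_t−ȳ)(y_{t+1}−ȳ) = -79.7778
γ_1 = -79.7778 / 6 = -13.296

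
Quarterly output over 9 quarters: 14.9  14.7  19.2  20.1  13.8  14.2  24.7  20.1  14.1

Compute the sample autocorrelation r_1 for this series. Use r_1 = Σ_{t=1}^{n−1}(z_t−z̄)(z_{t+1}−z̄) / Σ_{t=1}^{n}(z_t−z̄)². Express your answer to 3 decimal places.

-0.030

Mean z̄ = (14.9 + 14.7 + 19.2 + 20.1 + 13.8 + 14.2 + 24.7 + 20.1 + 14.1)/9 = 17.3111
Numerator Σ_{t=1}^{8}(z_t−z̄)(z_{t+1}−z̄) = -3.5735
Denominator Σ(z_t−z̄)² = 118.6689
r_1 = -3.5735 / 118.6689 = -0.030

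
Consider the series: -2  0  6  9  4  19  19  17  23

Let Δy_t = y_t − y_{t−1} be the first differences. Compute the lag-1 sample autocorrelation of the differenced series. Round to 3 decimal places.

-0.517

First differences Δy: 2, 6, 3, -5, 15, 0, -2, 6
Mean of differences = 3.1250
Numerator Σ(Δy_t−Δȳ)(Δy_{t+1}−Δȳ) = -134.8906
Denominator Σ(Δy_t−Δȳ)² = 260.8750
r_1(Δy) = -134.8906 / 260.8750 = -0.517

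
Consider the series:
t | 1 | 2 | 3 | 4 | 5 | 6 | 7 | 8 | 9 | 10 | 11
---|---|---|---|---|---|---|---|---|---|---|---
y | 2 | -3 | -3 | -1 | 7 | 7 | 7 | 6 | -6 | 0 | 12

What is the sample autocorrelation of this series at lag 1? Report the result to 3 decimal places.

0.193

Mean ȳ = (2 − 3 − 3 − 1 + 7 + 7 + 7 + 6 − 6 + 0 + 12)/11 = 2.5455
Numerator Σ_{t=1}^{10}(y_t−ȳ)(y_{t+1}−ȳ) = 60.8843
Denominator Σ(y_t−ȳ)² = 314.7273
r_1 = 60.8843 / 314.7273 = 0.193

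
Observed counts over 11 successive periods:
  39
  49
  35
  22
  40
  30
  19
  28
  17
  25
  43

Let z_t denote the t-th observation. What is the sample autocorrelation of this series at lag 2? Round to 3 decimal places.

-0.145

Mean z̄ = (39 + 49 + 35 + 22 + 40 + 30 + 19 + 28 + 17 + 25 + 43)/11 = 31.5455
Numerator Σ_{t=1}^{9}(z_t−z̄)(z_{t+2}−z̄) = -158.4132
Denominator Σ(z_t−z̄)² = 1092.7273
r_2 = -158.4132 / 1092.7273 = -0.145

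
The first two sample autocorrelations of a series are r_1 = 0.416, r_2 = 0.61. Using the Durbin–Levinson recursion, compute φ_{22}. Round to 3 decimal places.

φ_{22} = (r_2 − r_1²) / (1 − r_1²)
r_1² = (0.416)² = 0.173056
Numerator = 0.61 − 0.1731 = 0.4369; denominator = 1 − 0.1731 = 0.8269
φ_{22} = 0.4369 / 0.8269 = 0.528

0.528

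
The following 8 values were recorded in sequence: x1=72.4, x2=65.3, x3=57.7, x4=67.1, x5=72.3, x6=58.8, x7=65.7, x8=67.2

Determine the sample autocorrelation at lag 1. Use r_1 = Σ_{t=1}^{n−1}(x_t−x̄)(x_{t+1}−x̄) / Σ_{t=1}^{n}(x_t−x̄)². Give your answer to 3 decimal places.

-0.226

Mean x̄ = (72.4 + 65.3 + 57.7 + 67.1 + 72.3 + 58.8 + 65.7 + 67.2)/8 = 65.8125
Deviations from mean: 6.5875, -0.5125, -8.1125, 1.2875, 6.4875, -7.0125, -0.1125, 1.3875
Numerator Σ_{t=1}^{7}(x_t−x̄)(x_{t+1}−x̄) = -46.1714
Denominator Σ(x_t−x̄)² = 204.3288
r_1 = -46.1714 / 204.3288 = -0.226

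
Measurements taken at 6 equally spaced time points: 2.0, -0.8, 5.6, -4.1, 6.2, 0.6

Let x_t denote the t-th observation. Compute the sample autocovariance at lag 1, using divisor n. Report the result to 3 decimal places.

-10.695

Mean x̄ = (2.0 − 0.8 + 5.6 − 4.1 + 6.2 + 0.6)/6 = 1.5833
Deviations: 0.4167, -2.3833, 4.0167, -5.6833, 4.6167, -0.9833
Σ_{t=1}^{5}(x_t−x̄)(x_{t+1}−x̄) = -64.1719
γ_1 = -64.1719 / 6 = -10.695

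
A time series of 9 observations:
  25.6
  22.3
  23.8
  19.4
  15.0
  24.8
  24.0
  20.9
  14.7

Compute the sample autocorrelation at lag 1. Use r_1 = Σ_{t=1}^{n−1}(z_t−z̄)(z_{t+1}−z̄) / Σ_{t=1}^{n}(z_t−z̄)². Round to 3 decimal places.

Mean z̄ = (25.6 + 22.3 + 23.8 + 19.4 + 15.0 + 24.8 + 24.0 + 20.9 + 14.7)/9 = 21.1667
Numerator Σ_{t=1}^{8}(z_t−z̄)(z_{t+1}−z̄) = 3.1089
Denominator Σ(z_t−z̄)² = 132.1400
r_1 = 3.1089 / 132.1400 = 0.024

0.024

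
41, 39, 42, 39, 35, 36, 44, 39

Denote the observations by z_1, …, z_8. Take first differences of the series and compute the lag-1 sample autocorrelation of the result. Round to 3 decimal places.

-0.295

First differences Δz: -2, 3, -3, -4, 1, 8, -5
Mean of differences = -0.2857
Numerator Σ(Δz_t−Δz̄)(Δz_{t+1}−Δz̄) = -37.6531
Denominator Σ(Δz_t−Δz̄)² = 127.4286
r_1(Δz) = -37.6531 / 127.4286 = -0.295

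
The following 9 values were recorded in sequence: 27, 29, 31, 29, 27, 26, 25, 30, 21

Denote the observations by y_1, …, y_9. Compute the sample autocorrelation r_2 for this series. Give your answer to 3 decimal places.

0.139

Mean ȳ = (27 + 29 + 31 + 29 + 27 + 26 + 25 + 30 + 21)/9 = 27.2222
Σ(y_t−ȳ)(y_{t+2}−ȳ) = (-0.8395) + (3.1605) + (-0.8395) + (-2.1728) + (0.4938) + (-3.3951) + (13.8272) = 10.2346
Denominator Σ(y_t−ȳ)² = 73.5556
r_2 = 10.2346 / 73.5556 = 0.139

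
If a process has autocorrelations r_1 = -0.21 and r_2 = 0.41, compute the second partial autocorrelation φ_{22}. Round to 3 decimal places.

φ_{22} = (r_2 − r_1²) / (1 − r_1²)
r_1² = (-0.21)² = 0.0441
Numerator = 0.41 − 0.0441 = 0.3659; denominator = 1 − 0.0441 = 0.9559
φ_{22} = 0.3659 / 0.9559 = 0.383

0.383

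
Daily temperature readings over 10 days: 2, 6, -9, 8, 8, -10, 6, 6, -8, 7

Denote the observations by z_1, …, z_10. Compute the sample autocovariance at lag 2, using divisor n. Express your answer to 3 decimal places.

-15.952

Mean z̄ = (2 + 6 − 9 + 8 + 8 − 10 + 6 + 6 − 8 + 7)/10 = 1.6000
Σ_{t=1}^{8}(z_t−z̄)(z_{t+2}−z̄) = -159.5200
γ_2 = -159.5200 / 10 = -15.952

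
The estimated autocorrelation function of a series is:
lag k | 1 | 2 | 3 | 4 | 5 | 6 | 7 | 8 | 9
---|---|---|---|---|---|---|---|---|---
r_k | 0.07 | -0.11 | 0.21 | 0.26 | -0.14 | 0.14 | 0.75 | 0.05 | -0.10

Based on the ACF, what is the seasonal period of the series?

The largest autocorrelation is r_7 = 0.75; the remaining lags stay at or below 0.26.
The dominant spike at lag 7 indicates a seasonal period of 7.

7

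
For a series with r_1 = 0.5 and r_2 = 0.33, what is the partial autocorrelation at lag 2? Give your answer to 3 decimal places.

0.107

φ_{22} = (r_2 − r_1²) / (1 − r_1²)
r_1² = (0.5)² = 0.25
Numerator = 0.33 − 0.2500 = 0.0800; denominator = 1 − 0.2500 = 0.7500
φ_{22} = 0.0800 / 0.7500 = 0.107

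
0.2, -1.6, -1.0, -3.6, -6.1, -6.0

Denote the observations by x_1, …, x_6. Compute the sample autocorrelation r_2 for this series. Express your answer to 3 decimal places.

Mean x̄ = (0.2 − 1.6 − 1.0 − 3.6 − 6.1 − 6.0)/6 = -3.0167
Numerator Σ_{t=1}^{4}(x_t−x̄)(x_{t+2}−x̄) = 1.1828
Denominator Σ(x_t−x̄)² = 35.1683
r_2 = 1.1828 / 35.1683 = 0.034

0.034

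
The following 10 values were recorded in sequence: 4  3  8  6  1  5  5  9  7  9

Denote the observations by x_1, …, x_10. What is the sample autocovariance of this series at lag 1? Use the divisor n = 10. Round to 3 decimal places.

0.771

Mean x̄ = (4 + 3 + 8 + 6 + 1 + 5 + 5 + 9 + 7 + 9)/10 = 5.7000
Σ_{t=1}^{9}(x_t−x̄)(x_{t+1}−x̄) = 7.7100
γ_1 = 7.7100 / 10 = 0.771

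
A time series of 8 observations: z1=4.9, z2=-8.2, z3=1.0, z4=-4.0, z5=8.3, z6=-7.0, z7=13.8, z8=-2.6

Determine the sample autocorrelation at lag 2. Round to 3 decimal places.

0.494

Mean z̄ = (4.9 − 8.2 + 1.0 − 4.0 + 8.3 − 7.0 + 13.8 − 2.6)/8 = 0.7750
Deviations from mean: 4.1250, -8.9750, 0.2250, -4.7750, 7.5250, -7.7750, 13.0250, -3.3750
Numerator Σ_{t=1}^{6}(z_t−z̄)(z_{t+2}−z̄) = 206.8563
Denominator Σ(z_t−z̄)² = 418.5350
r_2 = 206.8563 / 418.5350 = 0.494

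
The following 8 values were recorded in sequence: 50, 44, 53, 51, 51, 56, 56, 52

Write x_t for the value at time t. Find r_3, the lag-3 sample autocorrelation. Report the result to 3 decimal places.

Mean x̄ = (50 + 44 + 53 + 51 + 51 + 56 + 56 + 52)/8 = 51.6250
Deviations from mean: -1.6250, -7.6250, 1.3750, -0.6250, -0.6250, 4.3750, 4.3750, 0.3750
Σ(x_t−x̄)(x_{t+3}−x̄) = (1.0156) + (4.7656) + (6.0156) + (-2.7344) + (-0.2344) = 8.8281
Denominator Σ(x_t−x̄)² = 101.8750
r_3 = 8.8281 / 101.8750 = 0.087

0.087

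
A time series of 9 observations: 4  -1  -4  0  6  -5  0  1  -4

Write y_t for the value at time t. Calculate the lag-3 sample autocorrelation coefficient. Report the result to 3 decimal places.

0.364

Mean ȳ = (4 − 1 − 4 + 0 + 6 − 5 + 0 + 1 − 4)/9 = -0.3333
Σ(y_t−ȳ)(y_{t+3}−ȳ) = (1.4444) + (-4.2222) + (17.1111) + (0.1111) + (8.4444) + (17.1111) = 40.0000
Denominator Σ(y_t−ȳ)² = 110.0000
r_3 = 40.0000 / 110.0000 = 0.364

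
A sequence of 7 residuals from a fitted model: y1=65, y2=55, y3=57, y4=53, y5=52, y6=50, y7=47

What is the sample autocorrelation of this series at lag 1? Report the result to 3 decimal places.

Mean ȳ = (65 + 55 + 57 + 53 + 52 + 50 + 47)/7 = 54.1429
Deviations from mean: 10.8571, 0.8571, 2.8571, -1.1429, -2.1429, -4.1429, -7.1429
Numerator Σ_{t=1}^{6}(y_t−ȳ)(y_{t+1}−ȳ) = 49.4082
Denominator Σ(y_t−ȳ)² = 200.8571
r_1 = 49.4082 / 200.8571 = 0.246

0.246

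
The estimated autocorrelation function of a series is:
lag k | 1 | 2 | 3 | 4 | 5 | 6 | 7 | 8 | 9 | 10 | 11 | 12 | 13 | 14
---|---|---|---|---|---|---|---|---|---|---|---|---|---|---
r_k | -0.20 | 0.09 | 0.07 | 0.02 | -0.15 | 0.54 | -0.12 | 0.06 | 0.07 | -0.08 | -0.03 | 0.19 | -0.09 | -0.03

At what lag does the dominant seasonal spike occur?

The largest autocorrelation is r_6 = 0.54, with a weaker echo at lag 12 (0.19); the remaining lags stay at or below 0.09.
The dominant spike at lag 6 indicates a seasonal period of 6.

6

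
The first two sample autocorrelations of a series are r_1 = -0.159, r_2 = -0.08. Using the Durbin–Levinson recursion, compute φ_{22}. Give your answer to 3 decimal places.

φ_{22} = (r_2 − r_1²) / (1 − r_1²)
r_1² = (-0.159)² = 0.025281
Numerator = -0.08 − 0.0253 = -0.1053; denominator = 1 − 0.0253 = 0.9747
φ_{22} = -0.1053 / 0.9747 = -0.108

-0.108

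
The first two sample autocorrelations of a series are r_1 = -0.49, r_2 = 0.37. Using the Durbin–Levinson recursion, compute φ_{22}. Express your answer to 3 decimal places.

0.171

φ_{22} = (r_2 − r_1²) / (1 − r_1²)
r_1² = (-0.49)² = 0.2401
Numerator = 0.37 − 0.2401 = 0.1299; denominator = 1 − 0.2401 = 0.7599
φ_{22} = 0.1299 / 0.7599 = 0.171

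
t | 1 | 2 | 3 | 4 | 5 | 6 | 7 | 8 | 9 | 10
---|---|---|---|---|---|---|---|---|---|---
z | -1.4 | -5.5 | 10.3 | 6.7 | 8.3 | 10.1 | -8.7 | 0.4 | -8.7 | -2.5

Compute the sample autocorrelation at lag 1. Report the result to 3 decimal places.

0.147

Mean z̄ = (-1.4 − 5.5 + 10.3 + 6.7 + 8.3 + 10.1 − 8.7 + 0.4 − 8.7 − 2.5)/10 = 0.9000
Numerator Σ_{t=1}^{9}(z_t−z̄)(z_{t+1}−z̄) = 74.0000
Denominator Σ(z_t−z̄)² = 503.7800
r_1 = 74.0000 / 503.7800 = 0.147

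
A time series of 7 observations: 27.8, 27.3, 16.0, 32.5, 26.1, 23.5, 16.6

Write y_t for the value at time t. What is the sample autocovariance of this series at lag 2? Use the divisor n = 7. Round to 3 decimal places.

-5.677

Mean ȳ = (27.8 + 27.3 + 16.0 + 32.5 + 26.1 + 23.5 + 16.6)/7 = 24.2571
Σ_{t=1}^{5}(y_t−ȳ)(y_{t+2}−ȳ) = -39.7408
γ_2 = -39.7408 / 7 = -5.677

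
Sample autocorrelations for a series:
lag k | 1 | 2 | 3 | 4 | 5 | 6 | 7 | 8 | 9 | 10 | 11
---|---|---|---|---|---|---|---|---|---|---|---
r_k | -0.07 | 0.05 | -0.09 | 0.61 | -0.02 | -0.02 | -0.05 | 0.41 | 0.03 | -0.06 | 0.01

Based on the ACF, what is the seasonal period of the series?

The largest autocorrelation is r_4 = 0.61, with a weaker echo at lag 8 (0.41); the remaining lags stay at or below 0.05.
The dominant spike at lag 4 indicates a seasonal period of 4.

4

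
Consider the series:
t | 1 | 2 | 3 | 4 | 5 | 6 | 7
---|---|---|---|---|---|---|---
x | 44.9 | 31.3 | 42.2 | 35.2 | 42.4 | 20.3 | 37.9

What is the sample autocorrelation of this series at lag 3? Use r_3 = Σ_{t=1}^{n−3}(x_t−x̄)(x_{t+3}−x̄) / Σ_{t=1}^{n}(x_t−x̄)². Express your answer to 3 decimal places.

Mean x̄ = (44.9 + 31.3 + 42.2 + 35.2 + 42.4 + 20.3 + 37.9)/7 = 36.3143
Numerator Σ_{t=1}^{4}(x_t−x̄)(x_{t+3}−x̄) = -136.1049
Denominator Σ(x_t−x̄)² = 430.7486
r_3 = -136.1049 / 430.7486 = -0.316

-0.316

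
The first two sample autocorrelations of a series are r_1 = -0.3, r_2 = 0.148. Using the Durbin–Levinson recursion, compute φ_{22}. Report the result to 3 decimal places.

0.064

φ_{22} = (r_2 − r_1²) / (1 − r_1²)
r_1² = (-0.3)² = 0.09
Numerator = 0.148 − 0.0900 = 0.0580; denominator = 1 − 0.0900 = 0.9100
φ_{22} = 0.0580 / 0.9100 = 0.064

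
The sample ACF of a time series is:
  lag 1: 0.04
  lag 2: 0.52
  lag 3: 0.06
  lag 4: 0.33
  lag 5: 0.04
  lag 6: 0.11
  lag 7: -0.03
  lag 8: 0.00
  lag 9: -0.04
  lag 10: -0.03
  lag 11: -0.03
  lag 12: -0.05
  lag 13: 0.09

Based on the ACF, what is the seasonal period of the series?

2

The largest autocorrelation is r_2 = 0.52, with a weaker echo at lag 4 (0.33); the remaining lags stay at or below 0.11.
The dominant spike at lag 2 indicates a seasonal period of 2.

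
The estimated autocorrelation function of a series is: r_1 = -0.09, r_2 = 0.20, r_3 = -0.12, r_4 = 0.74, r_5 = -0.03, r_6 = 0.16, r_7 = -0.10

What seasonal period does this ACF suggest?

The largest autocorrelation is r_4 = 0.74; the remaining lags stay at or below 0.20.
The dominant spike at lag 4 indicates a seasonal period of 4.

4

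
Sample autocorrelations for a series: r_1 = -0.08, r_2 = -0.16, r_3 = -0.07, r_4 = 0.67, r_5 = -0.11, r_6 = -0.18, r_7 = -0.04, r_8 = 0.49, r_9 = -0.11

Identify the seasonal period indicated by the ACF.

4

The largest autocorrelation is r_4 = 0.67, with a weaker echo at lag 8 (0.49); the remaining lags stay at or below -0.04.
The dominant spike at lag 4 indicates a seasonal period of 4.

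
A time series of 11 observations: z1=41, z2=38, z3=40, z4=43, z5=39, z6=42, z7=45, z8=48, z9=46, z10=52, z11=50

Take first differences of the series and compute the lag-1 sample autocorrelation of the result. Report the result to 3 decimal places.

First differences Δz: -3, 2, 3, -4, 3, 3, 3, -2, 6, -2
Mean of differences = 0.9000
Numerator Σ(Δz_t−Δz̄)(Δz_{t+1}−Δz̄) = -49.4100
Denominator Σ(Δz_t−Δz̄)² = 100.9000
r_1(Δz) = -49.4100 / 100.9000 = -0.490

-0.490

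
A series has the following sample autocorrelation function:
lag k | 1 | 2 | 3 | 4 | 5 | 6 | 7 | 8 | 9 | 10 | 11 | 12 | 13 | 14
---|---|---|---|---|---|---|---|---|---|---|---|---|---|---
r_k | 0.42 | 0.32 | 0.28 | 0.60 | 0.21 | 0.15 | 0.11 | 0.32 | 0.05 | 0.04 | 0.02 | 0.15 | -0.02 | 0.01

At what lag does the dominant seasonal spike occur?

The largest autocorrelation is r_4 = 0.60; the remaining lags stay at or below 0.42. The elevated value at lag 1 (0.42), dropping to 0.32 at lag 2, reflects decaying short-term dependence rather than seasonality.
The dominant spike at lag 4 indicates a seasonal period of 4.

4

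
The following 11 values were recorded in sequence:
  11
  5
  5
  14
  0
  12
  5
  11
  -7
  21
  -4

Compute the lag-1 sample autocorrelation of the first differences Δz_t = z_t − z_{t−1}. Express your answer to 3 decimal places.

-0.759

First differences Δz: -6, 0, 9, -14, 12, -7, 6, -18, 28, -25
Mean of differences = -1.5000
Numerator Σ(Δz_t−Δz̄)(Δz_{t+1}−Δz̄) = -1710.2500
Denominator Σ(Δz_t−Δz̄)² = 2252.5000
r_1(Δz) = -1710.2500 / 2252.5000 = -0.759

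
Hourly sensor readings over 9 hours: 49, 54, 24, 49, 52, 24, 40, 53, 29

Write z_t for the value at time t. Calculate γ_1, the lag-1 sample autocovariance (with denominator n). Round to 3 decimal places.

-55.145

Mean z̄ = (49 + 54 + 24 + 49 + 52 + 24 + 40 + 53 + 29)/9 = 41.5556
Σ_{t=1}^{8}(z_t−z̄)(z_{t+1}−z̄) = -496.3086
γ_1 = -496.3086 / 9 = -55.145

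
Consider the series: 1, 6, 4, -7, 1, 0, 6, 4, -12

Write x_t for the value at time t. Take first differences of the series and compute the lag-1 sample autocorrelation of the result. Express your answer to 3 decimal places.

First differences Δx: 5, -2, -11, 8, -1, 6, -2, -16
Mean of differences = -1.6250
Numerator Σ(Δx_t−Δx̄)(Δx_{t+1}−Δx̄) = -75.8906
Denominator Σ(Δx_t−Δx̄)² = 489.8750
r_1(Δx) = -75.8906 / 489.8750 = -0.155

-0.155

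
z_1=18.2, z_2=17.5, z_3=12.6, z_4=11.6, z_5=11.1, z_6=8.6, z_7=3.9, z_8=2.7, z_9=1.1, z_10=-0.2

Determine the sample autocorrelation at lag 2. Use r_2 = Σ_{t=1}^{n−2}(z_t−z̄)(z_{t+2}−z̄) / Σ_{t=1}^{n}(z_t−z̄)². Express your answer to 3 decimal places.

0.383

Mean z̄ = (18.2 + 17.5 + 12.6 + 11.6 + 11.1 + 8.6 + 3.9 + 2.7 + 1.1 − 0.2)/10 = 8.7100
Numerator Σ_{t=1}^{8}(z_t−z̄)(z_{t+2}−z̄) = 150.6168
Denominator Σ(z_t−z̄)² = 393.0890
r_2 = 150.6168 / 393.0890 = 0.383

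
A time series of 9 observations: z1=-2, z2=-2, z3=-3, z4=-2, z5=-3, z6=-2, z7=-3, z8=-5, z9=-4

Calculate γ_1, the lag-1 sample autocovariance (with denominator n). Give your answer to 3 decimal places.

Mean z̄ = (-2 − 2 − 3 − 2 − 3 − 2 − 3 − 5 − 4)/9 = -2.8889
Σ_{t=1}^{8}(z_t−z̄)(z_{t+1}−z̄) = 2.8765
γ_1 = 2.8765 / 9 = 0.320

0.320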